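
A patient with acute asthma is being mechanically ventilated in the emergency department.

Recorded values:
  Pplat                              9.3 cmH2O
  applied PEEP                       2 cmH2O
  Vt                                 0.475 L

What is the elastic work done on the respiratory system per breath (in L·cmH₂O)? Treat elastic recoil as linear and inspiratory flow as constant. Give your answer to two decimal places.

1.73

Elastic work ≈ ½ × (Pplat − PEEP) × Vt = 0.5 × (9.3 − 2) × 0.475 L = 0.5 × 7.3 × 0.475 = 1.734 L·cmH2O.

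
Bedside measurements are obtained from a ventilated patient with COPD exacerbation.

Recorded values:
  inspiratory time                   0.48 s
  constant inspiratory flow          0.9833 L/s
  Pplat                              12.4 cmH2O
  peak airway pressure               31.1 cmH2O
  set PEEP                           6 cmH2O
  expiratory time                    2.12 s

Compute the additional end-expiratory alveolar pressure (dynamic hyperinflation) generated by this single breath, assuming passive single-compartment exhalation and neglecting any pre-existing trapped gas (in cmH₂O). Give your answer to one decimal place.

Vt = flow × Ti = 0.9833 L/s × 0.48 s × 1000 mL/L = 471.98 mL.
R = (PIP − Pplat)/V̇ = (31.1 − 12.4) / 0.9833 = 18.7/0.9833 = 19.018 cmH2O·s/L.
C = Vt/(Pplat − PEEP) = 471.98 / (12.4 − 6) = 471.98/6.4 = 73.747 mL/cmH2O.
τ = R × C = 19.018 × 0.07375 L/cmH2O = 1.403 s.
Fraction remaining = e^(−Te/τ) = e^(−2.12/1.403) = 0.2207; trapped volume = 471.98 × 0.2207 = 104.17 mL.
Additional alveolar pressure from trapping ≈ V_trapped / C = 104.17 / 73.747 = 1.413 cmH2O.

1.4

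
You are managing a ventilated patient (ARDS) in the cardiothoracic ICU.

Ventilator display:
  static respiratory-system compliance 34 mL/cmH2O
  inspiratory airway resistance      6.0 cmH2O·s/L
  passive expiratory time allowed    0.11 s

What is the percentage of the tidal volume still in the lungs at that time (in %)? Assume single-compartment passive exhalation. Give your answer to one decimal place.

τ = R × C = 6.0 × 34 mL/cmH2O = 6.0 × 0.034 L/cmH2O = 0.204 s.
Passive exhalation: V(t)/V₀ = e^(−t/τ) = e^(−0.11/0.204) = 0.5832.
Fraction remaining = 0.5832 → 58.32%.

58.3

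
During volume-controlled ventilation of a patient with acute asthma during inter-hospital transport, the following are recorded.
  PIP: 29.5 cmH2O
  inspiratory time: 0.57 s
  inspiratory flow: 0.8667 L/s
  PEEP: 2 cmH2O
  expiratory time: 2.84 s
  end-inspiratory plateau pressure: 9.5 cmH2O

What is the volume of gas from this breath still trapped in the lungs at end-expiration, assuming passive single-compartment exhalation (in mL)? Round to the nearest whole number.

Vt = flow × Ti = 0.8667 L/s × 0.57 s × 1000 mL/L = 494.02 mL.
R = (PIP − Pplat)/V̇ = (29.5 − 9.5) / 0.8667 = 20.0/0.8667 = 23.076 cmH2O·s/L.
C = Vt/(Pplat − PEEP) = 494.02 / (9.5 − 2) = 494.02/7.5 = 65.869 mL/cmH2O.
τ = R × C = 23.076 × 0.06587 L/cmH2O = 1.52 s.
Fraction remaining = e^(−Te/τ) = e^(−2.84/1.52) = 0.1544.
Trapped volume = 494.02 × 0.1544 = 76.277 mL.

76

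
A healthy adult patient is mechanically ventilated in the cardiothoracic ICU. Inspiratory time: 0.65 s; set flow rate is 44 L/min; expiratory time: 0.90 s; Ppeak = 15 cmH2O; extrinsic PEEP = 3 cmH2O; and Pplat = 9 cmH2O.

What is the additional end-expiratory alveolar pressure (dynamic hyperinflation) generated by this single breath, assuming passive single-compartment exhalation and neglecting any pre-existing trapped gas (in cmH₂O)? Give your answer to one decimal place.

Flow: 44 L/min ÷ 60 = 0.7333 L/s.
Vt = flow × Ti = 0.7333 L/s × 0.65 s × 1000 mL/L = 476.65 mL.
R = (PIP − Pplat)/V̇ = (15 − 9) / 0.7333 = 6.0/0.7333 = 8.182 cmH2O·s/L.
C = Vt/(Pplat − PEEP) = 476.65 / (9 − 3) = 476.65/6.0 = 79.442 mL/cmH2O.
τ = R × C = 8.182 × 0.07944 L/cmH2O = 0.65 s.
Fraction remaining = e^(−Te/τ) = e^(−0.90/0.65) = 0.2504; trapped volume = 476.65 × 0.2504 = 119.35 mL.
Additional alveolar pressure from trapping ≈ V_trapped / C = 119.35 / 79.442 = 1.502 cmH2O.

1.5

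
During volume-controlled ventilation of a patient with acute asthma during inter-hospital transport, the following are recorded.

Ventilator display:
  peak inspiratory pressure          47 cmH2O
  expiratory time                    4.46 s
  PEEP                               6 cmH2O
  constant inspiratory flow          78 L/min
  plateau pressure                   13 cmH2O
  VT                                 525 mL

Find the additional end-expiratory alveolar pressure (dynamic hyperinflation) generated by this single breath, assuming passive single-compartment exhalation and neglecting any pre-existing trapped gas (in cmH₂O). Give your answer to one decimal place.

Flow: 78 L/min ÷ 60 = 1.3 L/s.
R = (PIP − Pplat)/V̇ = (47 − 13) / 1.3 = 34.0/1.3 = 26.154 cmH2O·s/L.
C = Vt/(Pplat − PEEP) = 525.0 / (13 − 6) = 525.0/7.0 = 75.0 mL/cmH2O.
τ = R × C = 26.154 × 0.075 L/cmH2O = 1.962 s.
Fraction remaining = e^(−Te/τ) = e^(−4.46/1.962) = 0.103; trapped volume = 525.0 × 0.103 = 54.075 mL.
Additional alveolar pressure from trapping ≈ V_trapped / C = 54.075 / 75.0 = 0.721 cmH2O.

0.7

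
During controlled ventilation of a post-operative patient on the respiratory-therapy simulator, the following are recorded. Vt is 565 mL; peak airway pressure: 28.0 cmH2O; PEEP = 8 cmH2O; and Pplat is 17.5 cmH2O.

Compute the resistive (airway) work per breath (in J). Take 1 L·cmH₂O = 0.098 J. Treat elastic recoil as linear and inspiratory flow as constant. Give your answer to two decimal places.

With constant inspiratory flow the resistive pressure is constant at PIP − Pplat = 28.0 − 17.5 = 10.5 cmH2O, so resistive work = 10.5 × 0.565 = 5.933 L·cmH2O.
× 0.098 J/(L·cmH2O) → 0.5814 J.

0.58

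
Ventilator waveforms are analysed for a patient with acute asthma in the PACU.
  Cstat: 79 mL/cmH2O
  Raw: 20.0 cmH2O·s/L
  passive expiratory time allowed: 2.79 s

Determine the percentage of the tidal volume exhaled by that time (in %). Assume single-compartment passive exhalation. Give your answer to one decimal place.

τ = R × C = 20.0 × 79 mL/cmH2O = 20.0 × 0.079 L/cmH2O = 1.58 s.
Passive exhalation: V(t)/V₀ = e^(−t/τ) = e^(−2.79/1.58) = 0.171.
Fraction exhaled = 1 − 0.171 = 0.829 → 82.9%.

82.9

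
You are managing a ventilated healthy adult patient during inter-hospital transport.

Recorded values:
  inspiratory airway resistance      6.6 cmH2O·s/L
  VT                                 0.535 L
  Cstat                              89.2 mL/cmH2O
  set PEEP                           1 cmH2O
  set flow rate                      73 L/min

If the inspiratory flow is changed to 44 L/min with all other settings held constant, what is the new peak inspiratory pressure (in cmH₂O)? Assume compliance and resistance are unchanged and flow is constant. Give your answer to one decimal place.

11.8

Flow: 73 L/min ÷ 60 = 1.2167 L/s.
New flow: 44 L/min ÷ 60 = 0.7333 L/s.
PIP = Vt/C + R·V̇ + PEEP (constant-flow equation of motion).
Only the resistive term changes: ΔPIP = R × ΔV̇ = 6.6 × (0.7333 − 1.2167) = 6.6 × -0.4834 = -3.19 cmH2O.
Original PIP = 535/89.2 + 6.6×1.2167 + 1 = 15.028 cmH2O; new PIP = 15.028 + (-3.19) = 11.838 cmH2O.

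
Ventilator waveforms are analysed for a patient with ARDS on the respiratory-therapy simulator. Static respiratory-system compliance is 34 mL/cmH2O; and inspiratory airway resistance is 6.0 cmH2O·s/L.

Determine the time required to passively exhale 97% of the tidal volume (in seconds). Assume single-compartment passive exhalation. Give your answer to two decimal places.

τ = R × C = 6.0 × 34 mL/cmH2O = 6.0 × 0.034 L/cmH2O = 0.204 s.
Exhaled fraction f = 1 − e^(−t/τ) → t = −τ·ln(1 − f) = −0.204·ln(0.03) = 0.7153 s.

0.72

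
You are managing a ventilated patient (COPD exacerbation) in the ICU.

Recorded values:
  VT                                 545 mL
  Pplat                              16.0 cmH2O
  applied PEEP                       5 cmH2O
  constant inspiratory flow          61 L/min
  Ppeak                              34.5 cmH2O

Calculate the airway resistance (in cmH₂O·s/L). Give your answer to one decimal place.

Flow: 61 L/min ÷ 60 = 1.0167 L/s.
Raw = (PIP − Pplat) / flow = (34.5 − 16.0) / 1.0167 = 18.5 / 1.0167 = 18.196 cmH2O·s/L.

18.2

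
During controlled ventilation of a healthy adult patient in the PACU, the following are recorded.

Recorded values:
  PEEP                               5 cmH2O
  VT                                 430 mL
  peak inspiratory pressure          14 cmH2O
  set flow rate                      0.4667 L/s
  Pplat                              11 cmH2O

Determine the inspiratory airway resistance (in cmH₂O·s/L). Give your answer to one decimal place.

Raw = (PIP − Pplat) / flow = (14 − 11) / 0.4667 = 3.0 / 0.4667 = 6.428 cmH2O·s/L.

6.4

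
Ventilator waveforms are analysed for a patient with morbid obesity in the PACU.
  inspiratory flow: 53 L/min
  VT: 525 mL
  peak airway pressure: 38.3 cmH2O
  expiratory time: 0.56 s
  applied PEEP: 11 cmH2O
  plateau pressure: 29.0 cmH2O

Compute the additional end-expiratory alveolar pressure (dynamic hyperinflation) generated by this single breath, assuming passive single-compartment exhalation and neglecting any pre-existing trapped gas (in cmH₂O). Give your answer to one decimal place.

2.9

Flow: 53 L/min ÷ 60 = 0.8833 L/s.
R = (PIP − Pplat)/V̇ = (38.3 − 29.0) / 0.8833 = 9.3/0.8833 = 10.529 cmH2O·s/L.
C = Vt/(Pplat − PEEP) = 525.0 / (29.0 − 11) = 525.0/18.0 = 29.167 mL/cmH2O.
τ = R × C = 10.529 × 0.02917 L/cmH2O = 0.3071 s.
Fraction remaining = e^(−Te/τ) = e^(−0.56/0.3071) = 0.1615; trapped volume = 525.0 × 0.1615 = 84.788 mL.
Additional alveolar pressure from trapping ≈ V_trapped / C = 84.788 / 29.167 = 2.907 cmH2O.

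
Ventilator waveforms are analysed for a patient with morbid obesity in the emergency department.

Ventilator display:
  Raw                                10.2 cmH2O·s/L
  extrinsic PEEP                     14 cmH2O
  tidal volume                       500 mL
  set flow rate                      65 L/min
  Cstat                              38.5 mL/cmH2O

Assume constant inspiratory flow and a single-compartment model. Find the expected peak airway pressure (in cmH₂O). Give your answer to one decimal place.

38.0

Flow: 65 L/min ÷ 60 = 1.0833 L/s.
Equation of motion (constant flow): PIP = Vt/C + R·V̇ + PEEP.
PIP = 500/38.5 + 10.2×1.0833 + 14 = 12.987 + 11.05 + 14 = 38.037 cmH2O.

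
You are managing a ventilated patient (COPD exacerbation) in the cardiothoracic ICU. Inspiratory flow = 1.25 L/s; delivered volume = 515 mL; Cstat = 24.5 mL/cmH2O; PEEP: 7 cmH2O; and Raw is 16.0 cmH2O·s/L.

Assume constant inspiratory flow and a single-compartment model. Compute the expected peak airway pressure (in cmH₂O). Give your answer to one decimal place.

Equation of motion (constant flow): PIP = Vt/C + R·V̇ + PEEP.
PIP = 515/24.5 + 16.0×1.25 + 7 = 21.02 + 20.0 + 7 = 48.02 cmH2O.

48.0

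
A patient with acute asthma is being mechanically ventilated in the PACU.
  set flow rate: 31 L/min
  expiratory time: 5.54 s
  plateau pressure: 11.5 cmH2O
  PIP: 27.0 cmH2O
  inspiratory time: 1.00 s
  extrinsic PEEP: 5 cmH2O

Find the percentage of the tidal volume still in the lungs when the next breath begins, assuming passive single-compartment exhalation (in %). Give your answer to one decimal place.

9.8

Flow: 31 L/min ÷ 60 = 0.5167 L/s.
Vt = flow × Ti = 0.5167 L/s × 1.00 s × 1000 mL/L = 516.7 mL.
R = (PIP − Pplat)/V̇ = (27.0 − 11.5) / 0.5167 = 15.5/0.5167 = 29.998 cmH2O·s/L.
C = Vt/(Pplat − PEEP) = 516.7 / (11.5 − 5) = 516.7/6.5 = 79.492 mL/cmH2O.
τ = R × C = 29.998 × 0.07949 L/cmH2O = 2.385 s.
Fraction remaining at end-expiration = e^(−Te/τ) = e^(−5.54/2.385) = 0.09799 → 9.799%.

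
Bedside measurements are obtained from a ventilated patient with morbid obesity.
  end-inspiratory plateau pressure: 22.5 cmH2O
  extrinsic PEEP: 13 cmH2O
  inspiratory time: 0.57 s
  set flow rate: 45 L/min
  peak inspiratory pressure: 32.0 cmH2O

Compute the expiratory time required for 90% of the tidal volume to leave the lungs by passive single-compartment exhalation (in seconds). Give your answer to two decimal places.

1.31

Flow: 45 L/min ÷ 60 = 0.75 L/s.
Vt = flow × Ti = 0.75 L/s × 0.57 s × 1000 mL/L = 427.5 mL.
R = (PIP − Pplat)/V̇ = (32.0 − 22.5) / 0.75 = 9.5/0.75 = 12.667 cmH2O·s/L.
C = Vt/(Pplat − PEEP) = 427.5 / (22.5 − 13) = 427.5/9.5 = 45.0 mL/cmH2O.
τ = R × C = 12.667 × 0.045 L/cmH2O = 0.57 s.
t = −τ·ln(1 − 0.90) = −0.57·ln(0.1) = 1.312 s.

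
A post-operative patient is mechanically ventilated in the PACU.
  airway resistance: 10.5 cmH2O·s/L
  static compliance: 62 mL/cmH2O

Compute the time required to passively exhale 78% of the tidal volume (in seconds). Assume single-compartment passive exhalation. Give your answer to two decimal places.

0.99

τ = R × C = 10.5 × 62 mL/cmH2O = 10.5 × 0.062 L/cmH2O = 0.651 s.
Exhaled fraction f = 1 − e^(−t/τ) → t = −τ·ln(1 − f) = −0.651·ln(0.22) = 0.9857 s.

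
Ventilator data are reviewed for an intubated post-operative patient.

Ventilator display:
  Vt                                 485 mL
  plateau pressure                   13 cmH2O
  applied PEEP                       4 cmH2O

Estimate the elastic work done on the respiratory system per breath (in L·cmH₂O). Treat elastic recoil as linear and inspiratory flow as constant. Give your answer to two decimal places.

Elastic work ≈ ½ × (Pplat − PEEP) × Vt = 0.5 × (13 − 4) × 0.485 L = 0.5 × 9.0 × 0.485 = 2.183 L·cmH2O.

2.18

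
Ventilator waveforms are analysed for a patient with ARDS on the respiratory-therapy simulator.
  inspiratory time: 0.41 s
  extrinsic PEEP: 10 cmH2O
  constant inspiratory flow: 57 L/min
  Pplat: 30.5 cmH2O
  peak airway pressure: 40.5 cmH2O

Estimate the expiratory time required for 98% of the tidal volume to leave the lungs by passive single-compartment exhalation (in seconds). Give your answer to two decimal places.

Flow: 57 L/min ÷ 60 = 0.95 L/s.
Vt = flow × Ti = 0.95 L/s × 0.41 s × 1000 mL/L = 389.5 mL.
R = (PIP − Pplat)/V̇ = (40.5 − 30.5) / 0.95 = 10.0/0.95 = 10.526 cmH2O·s/L.
C = Vt/(Pplat − PEEP) = 389.5 / (30.5 − 10) = 389.5/20.5 = 19.0 mL/cmH2O.
τ = R × C = 10.526 × 0.019 L/cmH2O = 0.2 s.
t = −τ·ln(1 − 0.98) = −0.2·ln(0.02) = 0.7824 s.

0.78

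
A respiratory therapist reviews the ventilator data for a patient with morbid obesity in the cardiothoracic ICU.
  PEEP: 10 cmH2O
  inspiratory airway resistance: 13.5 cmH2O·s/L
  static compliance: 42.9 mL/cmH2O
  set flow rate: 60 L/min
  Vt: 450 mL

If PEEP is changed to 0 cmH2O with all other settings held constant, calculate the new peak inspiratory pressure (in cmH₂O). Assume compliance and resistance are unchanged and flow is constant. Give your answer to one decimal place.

24.0

Flow: 60 L/min ÷ 60 = 1 L/s.
PIP = Vt/C + R·V̇ + PEEP (constant-flow equation of motion).
Only the baseline term changes: ΔPIP = ΔPEEP = 0 − 10 = -10.0 cmH2O.
Original PIP = 450/42.9 + 13.5×1 + 10 = 33.99 cmH2O; new PIP = 33.99 + (-10.0) = 23.99 cmH2O.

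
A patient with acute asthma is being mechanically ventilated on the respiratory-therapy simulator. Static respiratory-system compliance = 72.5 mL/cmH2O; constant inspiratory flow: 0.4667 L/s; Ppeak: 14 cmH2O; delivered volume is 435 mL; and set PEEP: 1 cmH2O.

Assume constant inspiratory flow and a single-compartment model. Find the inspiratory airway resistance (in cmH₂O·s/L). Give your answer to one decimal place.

Equation of motion (constant flow): PIP = Vt/C + R·V̇ + PEEP.
R·V̇ = PIP − Vt/C − PEEP = 14 − 435/72.5 − 1 = 14 − 6.0 − 1 = 7.0 cmH2O.
R = 7.0 / 0.4667 = 14.999 cmH2O·s/L.

15.0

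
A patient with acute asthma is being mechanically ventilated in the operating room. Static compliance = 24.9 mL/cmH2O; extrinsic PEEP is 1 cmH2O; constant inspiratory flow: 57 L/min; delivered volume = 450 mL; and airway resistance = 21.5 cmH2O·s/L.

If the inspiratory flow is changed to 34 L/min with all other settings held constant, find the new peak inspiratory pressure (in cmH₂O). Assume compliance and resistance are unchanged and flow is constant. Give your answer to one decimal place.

Flow: 57 L/min ÷ 60 = 0.95 L/s.
New flow: 34 L/min ÷ 60 = 0.5667 L/s.
PIP = Vt/C + R·V̇ + PEEP (constant-flow equation of motion).
Only the resistive term changes: ΔPIP = R × ΔV̇ = 21.5 × (0.5667 − 0.95) = 21.5 × -0.3833 = -8.241 cmH2O.
Original PIP = 450/24.9 + 21.5×0.95 + 1 = 39.497 cmH2O; new PIP = 39.497 + (-8.241) = 31.256 cmH2O.

31.3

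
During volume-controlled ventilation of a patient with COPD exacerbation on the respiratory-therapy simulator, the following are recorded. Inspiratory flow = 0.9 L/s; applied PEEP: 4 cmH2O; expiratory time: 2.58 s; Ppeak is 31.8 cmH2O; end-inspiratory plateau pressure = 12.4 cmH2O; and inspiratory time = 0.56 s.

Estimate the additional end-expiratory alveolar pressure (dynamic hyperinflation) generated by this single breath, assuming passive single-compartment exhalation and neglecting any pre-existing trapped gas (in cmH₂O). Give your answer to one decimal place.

1.1

Vt = flow × Ti = 0.9 L/s × 0.56 s × 1000 mL/L = 504.0 mL.
R = (PIP − Pplat)/V̇ = (31.8 − 12.4) / 0.9 = 19.4/0.9 = 21.556 cmH2O·s/L.
C = Vt/(Pplat − PEEP) = 504.0 / (12.4 − 4) = 504.0/8.4 = 60.0 mL/cmH2O.
τ = R × C = 21.556 × 0.06 L/cmH2O = 1.293 s.
Fraction remaining = e^(−Te/τ) = e^(−2.58/1.293) = 0.136; trapped volume = 504.0 × 0.136 = 68.544 mL.
Additional alveolar pressure from trapping ≈ V_trapped / C = 68.544 / 60.0 = 1.142 cmH2O.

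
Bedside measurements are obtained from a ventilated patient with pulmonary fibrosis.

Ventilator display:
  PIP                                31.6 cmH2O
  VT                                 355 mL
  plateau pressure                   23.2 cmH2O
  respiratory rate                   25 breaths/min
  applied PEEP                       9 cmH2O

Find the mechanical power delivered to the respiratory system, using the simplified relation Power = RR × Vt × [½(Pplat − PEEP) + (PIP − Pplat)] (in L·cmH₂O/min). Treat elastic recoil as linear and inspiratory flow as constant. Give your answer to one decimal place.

Per-breath work = Vt × [½(Pplat−PEEP) + (PIP−Pplat)] = 0.355 × [0.5×14.2 + 8.4] = 0.355 × 15.5 = 5.503 L·cmH2O.
Power = 25 × 5.503 = 137.58 L·cmH2O/min.

137.6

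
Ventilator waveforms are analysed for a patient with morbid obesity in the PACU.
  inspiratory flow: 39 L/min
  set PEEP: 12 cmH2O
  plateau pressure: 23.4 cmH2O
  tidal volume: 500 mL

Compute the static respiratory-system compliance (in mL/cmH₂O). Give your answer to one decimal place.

Cstat = Vt / (Pplat − PEEP) = 500 / (23.4 − 12) = 500 / 11.4 = 43.86 mL/cmH2O.

43.9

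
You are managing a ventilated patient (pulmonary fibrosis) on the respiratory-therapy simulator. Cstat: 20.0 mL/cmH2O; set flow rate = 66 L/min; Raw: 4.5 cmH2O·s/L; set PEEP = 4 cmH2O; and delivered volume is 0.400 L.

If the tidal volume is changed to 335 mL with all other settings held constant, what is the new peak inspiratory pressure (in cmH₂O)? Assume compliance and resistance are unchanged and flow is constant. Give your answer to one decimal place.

Flow: 66 L/min ÷ 60 = 1.1 L/s.
PIP = Vt/C + R·V̇ + PEEP (constant-flow equation of motion).
Only the elastic term changes: ΔPIP = ΔVt / C = (335 − 400) / 20.0 = -3.25 cmH2O.
Original PIP = 400/20.0 + 4.5×1.1 + 4 = 28.95 cmH2O; new PIP = 28.95 + (-3.25) = 25.7 cmH2O.

25.7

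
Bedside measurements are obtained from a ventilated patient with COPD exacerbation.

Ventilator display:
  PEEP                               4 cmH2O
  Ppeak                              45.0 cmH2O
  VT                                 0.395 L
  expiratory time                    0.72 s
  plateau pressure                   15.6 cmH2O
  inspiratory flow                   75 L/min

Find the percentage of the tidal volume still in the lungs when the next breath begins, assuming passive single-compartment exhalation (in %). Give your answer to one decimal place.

Flow: 75 L/min ÷ 60 = 1.25 L/s.
R = (PIP − Pplat)/V̇ = (45.0 − 15.6) / 1.25 = 29.4/1.25 = 23.52 cmH2O·s/L.
C = Vt/(Pplat − PEEP) = 395.0 / (15.6 − 4) = 395.0/11.6 = 34.052 mL/cmH2O.
τ = R × C = 23.52 × 0.03405 L/cmH2O = 0.8009 s.
Fraction remaining at end-expiration = e^(−Te/τ) = e^(−0.72/0.8009) = 0.407 → 40.7%.

40.7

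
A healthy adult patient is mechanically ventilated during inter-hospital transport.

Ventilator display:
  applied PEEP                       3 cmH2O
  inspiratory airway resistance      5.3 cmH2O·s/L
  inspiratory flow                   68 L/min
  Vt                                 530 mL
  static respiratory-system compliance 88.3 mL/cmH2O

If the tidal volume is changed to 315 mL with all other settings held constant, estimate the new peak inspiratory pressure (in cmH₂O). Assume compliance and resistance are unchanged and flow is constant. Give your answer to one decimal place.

Flow: 68 L/min ÷ 60 = 1.1333 L/s.
PIP = Vt/C + R·V̇ + PEEP (constant-flow equation of motion).
Only the elastic term changes: ΔPIP = ΔVt / C = (315 − 530) / 88.3 = -2.435 cmH2O.
Original PIP = 530/88.3 + 5.3×1.1333 + 3 = 15.009 cmH2O; new PIP = 15.009 + (-2.435) = 12.574 cmH2O.

12.6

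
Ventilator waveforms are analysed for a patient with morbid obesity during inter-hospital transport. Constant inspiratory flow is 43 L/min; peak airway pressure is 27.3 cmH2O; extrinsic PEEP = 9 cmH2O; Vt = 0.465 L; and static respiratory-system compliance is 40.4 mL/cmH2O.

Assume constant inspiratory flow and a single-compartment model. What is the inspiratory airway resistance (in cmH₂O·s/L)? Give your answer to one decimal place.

Flow: 43 L/min ÷ 60 = 0.7167 L/s.
Equation of motion (constant flow): PIP = Vt/C + R·V̇ + PEEP.
R·V̇ = PIP − Vt/C − PEEP = 27.3 − 465/40.4 − 9 = 27.3 − 11.51 − 9 = 6.79 cmH2O.
R = 6.79 / 0.7167 = 9.474 cmH2O·s/L.

9.5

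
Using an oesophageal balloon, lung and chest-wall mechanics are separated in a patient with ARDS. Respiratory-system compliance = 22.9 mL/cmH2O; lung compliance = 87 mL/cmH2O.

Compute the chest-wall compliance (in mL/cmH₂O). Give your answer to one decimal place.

31.1

1/Ccw = 1/Crs − 1/CL.
1/Ccw = 1/22.9 − 1/87 = 0.03217.
Ccw = 31.085 mL/cmH2O.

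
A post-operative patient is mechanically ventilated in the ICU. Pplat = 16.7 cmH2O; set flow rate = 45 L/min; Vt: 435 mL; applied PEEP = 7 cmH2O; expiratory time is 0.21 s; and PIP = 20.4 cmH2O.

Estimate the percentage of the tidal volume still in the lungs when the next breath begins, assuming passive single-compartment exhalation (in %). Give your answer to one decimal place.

Flow: 45 L/min ÷ 60 = 0.75 L/s.
R = (PIP − Pplat)/V̇ = (20.4 − 16.7) / 0.75 = 3.7/0.75 = 4.933 cmH2O·s/L.
C = Vt/(Pplat − PEEP) = 435.0 / (16.7 − 7) = 435.0/9.7 = 44.845 mL/cmH2O.
τ = R × C = 4.933 × 0.04485 L/cmH2O = 0.2212 s.
Fraction remaining at end-expiration = e^(−Te/τ) = e^(−0.21/0.2212) = 0.387 → 38.7%.

38.7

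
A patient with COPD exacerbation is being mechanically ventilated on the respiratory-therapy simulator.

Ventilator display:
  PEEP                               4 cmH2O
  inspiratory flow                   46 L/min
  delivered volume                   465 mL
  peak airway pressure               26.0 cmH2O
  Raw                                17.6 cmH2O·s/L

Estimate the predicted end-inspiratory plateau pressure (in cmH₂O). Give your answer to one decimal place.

12.5

Flow: 46 L/min ÷ 60 = 0.7667 L/s.
Pplat = PIP − Raw × flow = 26.0 − 17.6 × 0.7667 = 26.0 − 13.494 = 12.506 cmH2O.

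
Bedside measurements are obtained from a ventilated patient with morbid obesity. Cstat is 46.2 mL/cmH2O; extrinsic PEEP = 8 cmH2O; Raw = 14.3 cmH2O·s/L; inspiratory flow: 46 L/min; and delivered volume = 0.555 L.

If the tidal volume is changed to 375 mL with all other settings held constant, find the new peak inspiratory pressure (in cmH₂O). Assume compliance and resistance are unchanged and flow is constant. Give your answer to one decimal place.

Flow: 46 L/min ÷ 60 = 0.7667 L/s.
PIP = Vt/C + R·V̇ + PEEP (constant-flow equation of motion).
Only the elastic term changes: ΔPIP = ΔVt / C = (375 − 555) / 46.2 = -3.896 cmH2O.
Original PIP = 555/46.2 + 14.3×0.7667 + 8 = 30.977 cmH2O; new PIP = 30.977 + (-3.896) = 27.081 cmH2O.

27.1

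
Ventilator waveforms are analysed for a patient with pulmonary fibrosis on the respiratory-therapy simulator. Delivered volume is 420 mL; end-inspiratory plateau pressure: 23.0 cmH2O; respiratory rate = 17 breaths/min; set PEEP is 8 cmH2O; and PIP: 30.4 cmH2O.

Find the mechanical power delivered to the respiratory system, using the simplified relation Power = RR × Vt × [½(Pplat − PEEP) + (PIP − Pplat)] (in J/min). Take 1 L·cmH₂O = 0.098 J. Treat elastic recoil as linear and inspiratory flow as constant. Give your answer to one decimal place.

Per-breath work = Vt × [½(Pplat−PEEP) + (PIP−Pplat)] = 0.420 × [0.5×15.0 + 7.4] = 0.420 × 14.9 = 6.258 L·cmH2O.
Power = 17 × 6.258 = 106.39 L·cmH2O/min.
× 0.098 J/(L·cmH2O) → 10.426 J/min.

10.4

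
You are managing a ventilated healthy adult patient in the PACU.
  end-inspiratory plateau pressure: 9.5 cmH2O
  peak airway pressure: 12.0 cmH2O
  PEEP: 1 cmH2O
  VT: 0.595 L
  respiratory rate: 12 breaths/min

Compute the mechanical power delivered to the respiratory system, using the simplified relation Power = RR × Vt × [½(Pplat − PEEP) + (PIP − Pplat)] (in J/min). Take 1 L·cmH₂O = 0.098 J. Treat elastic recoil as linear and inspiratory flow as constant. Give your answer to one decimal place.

Per-breath work = Vt × [½(Pplat−PEEP) + (PIP−Pplat)] = 0.595 × [0.5×8.5 + 2.5] = 0.595 × 6.75 = 4.016 L·cmH2O.
Power = 12 × 4.016 = 48.192 L·cmH2O/min.
× 0.098 J/(L·cmH2O) → 4.723 J/min.

4.7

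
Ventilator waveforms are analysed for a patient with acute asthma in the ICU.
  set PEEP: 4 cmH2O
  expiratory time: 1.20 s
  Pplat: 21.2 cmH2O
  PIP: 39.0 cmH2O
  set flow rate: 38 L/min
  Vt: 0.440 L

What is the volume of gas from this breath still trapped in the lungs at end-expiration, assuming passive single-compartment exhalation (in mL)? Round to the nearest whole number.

Flow: 38 L/min ÷ 60 = 0.6333 L/s.
R = (PIP − Pplat)/V̇ = (39.0 − 21.2) / 0.6333 = 17.8/0.6333 = 28.107 cmH2O·s/L.
C = Vt/(Pplat − PEEP) = 440.0 / (21.2 − 4) = 440.0/17.2 = 25.581 mL/cmH2O.
τ = R × C = 28.107 × 0.02558 L/cmH2O = 0.719 s.
Fraction remaining = e^(−Te/τ) = e^(−1.20/0.719) = 0.1884.
Trapped volume = 440.0 × 0.1884 = 82.896 mL.

83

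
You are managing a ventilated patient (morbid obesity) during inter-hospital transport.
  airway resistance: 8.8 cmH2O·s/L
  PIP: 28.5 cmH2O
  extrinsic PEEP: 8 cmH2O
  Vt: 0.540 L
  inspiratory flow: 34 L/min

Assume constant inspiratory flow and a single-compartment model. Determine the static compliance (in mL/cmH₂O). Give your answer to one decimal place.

Flow: 34 L/min ÷ 60 = 0.5667 L/s.
Equation of motion (constant flow): PIP = Vt/C + R·V̇ + PEEP.
Vt/C = PIP − R·V̇ − PEEP = 28.5 − 8.8×0.5667 − 8 = 28.5 − 4.987 − 8 = 15.513 cmH2O.
C = Vt / 15.513 = 540 / 15.513 = 34.81 mL/cmH2O.

34.8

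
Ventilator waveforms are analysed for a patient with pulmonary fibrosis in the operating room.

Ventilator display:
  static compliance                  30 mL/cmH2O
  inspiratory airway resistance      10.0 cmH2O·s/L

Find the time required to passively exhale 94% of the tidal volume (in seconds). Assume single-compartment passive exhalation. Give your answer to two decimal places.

τ = R × C = 10.0 × 30 mL/cmH2O = 10.0 × 0.030 L/cmH2O = 0.3 s.
Exhaled fraction f = 1 − e^(−t/τ) → t = −τ·ln(1 − f) = −0.3·ln(0.06) = 0.844 s.

0.84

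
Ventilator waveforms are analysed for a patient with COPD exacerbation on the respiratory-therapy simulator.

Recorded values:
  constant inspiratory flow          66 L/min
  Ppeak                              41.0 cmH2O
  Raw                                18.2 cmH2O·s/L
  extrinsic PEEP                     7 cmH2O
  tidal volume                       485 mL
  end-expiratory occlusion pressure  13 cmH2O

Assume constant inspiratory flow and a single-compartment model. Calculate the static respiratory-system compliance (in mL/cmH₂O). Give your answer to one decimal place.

Flow: 66 L/min ÷ 60 = 1.1 L/s.
Total PEEP = 13 cmH2O (set 7 + intrinsic 6); this is the baseline alveolar pressure.
Equation of motion (constant flow): PIP = Vt/C + R·V̇ + PEEP.
Vt/C = PIP − R·V̇ − PEEP = 41.0 − 18.2×1.1 − 13 = 41.0 − 20.02 − 13 = 7.98 cmH2O.
C = Vt / 7.98 = 485 / 7.98 = 60.777 mL/cmH2O.

60.8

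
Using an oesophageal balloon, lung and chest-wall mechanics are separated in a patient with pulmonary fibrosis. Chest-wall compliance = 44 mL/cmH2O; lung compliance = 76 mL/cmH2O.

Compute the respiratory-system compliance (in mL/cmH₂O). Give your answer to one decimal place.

Lung and chest wall are elastances in series: 1/Crs = 1/CL + 1/Ccw.
1/Crs = 1/76 + 1/44 = 0.03589.
Crs = 27.863 mL/cmH2O.

27.9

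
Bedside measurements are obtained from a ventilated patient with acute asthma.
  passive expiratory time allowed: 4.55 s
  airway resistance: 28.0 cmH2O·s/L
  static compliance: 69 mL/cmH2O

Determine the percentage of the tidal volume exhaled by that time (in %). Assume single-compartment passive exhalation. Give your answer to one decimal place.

τ = R × C = 28.0 × 69 mL/cmH2O = 28.0 × 0.069 L/cmH2O = 1.932 s.
Passive exhalation: V(t)/V₀ = e^(−t/τ) = e^(−4.55/1.932) = 0.09489.
Fraction exhaled = 1 − 0.09489 = 0.9051 → 90.51%.

90.5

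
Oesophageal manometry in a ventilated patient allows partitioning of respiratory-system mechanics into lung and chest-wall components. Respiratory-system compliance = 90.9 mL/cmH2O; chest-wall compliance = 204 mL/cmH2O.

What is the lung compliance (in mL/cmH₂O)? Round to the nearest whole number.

1/CL = 1/Crs − 1/Ccw.
1/CL = 1/90.9 − 1/204 = 0.006099.
CL = 163.96 mL/cmH2O.

164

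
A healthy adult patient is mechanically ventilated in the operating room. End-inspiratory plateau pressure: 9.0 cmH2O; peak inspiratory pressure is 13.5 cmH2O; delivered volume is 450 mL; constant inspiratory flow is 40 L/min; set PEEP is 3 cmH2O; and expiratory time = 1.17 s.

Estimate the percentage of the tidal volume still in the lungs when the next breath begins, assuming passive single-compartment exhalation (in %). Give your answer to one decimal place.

Flow: 40 L/min ÷ 60 = 0.6667 L/s.
R = (PIP − Pplat)/V̇ = (13.5 − 9.0) / 0.6667 = 4.5/0.6667 = 6.75 cmH2O·s/L.
C = Vt/(Pplat − PEEP) = 450.0 / (9.0 − 3) = 450.0/6.0 = 75.0 mL/cmH2O.
τ = R × C = 6.75 × 0.075 L/cmH2O = 0.5063 s.
Fraction remaining at end-expiration = e^(−Te/τ) = e^(−1.17/0.5063) = 0.09917 → 9.917%.

9.9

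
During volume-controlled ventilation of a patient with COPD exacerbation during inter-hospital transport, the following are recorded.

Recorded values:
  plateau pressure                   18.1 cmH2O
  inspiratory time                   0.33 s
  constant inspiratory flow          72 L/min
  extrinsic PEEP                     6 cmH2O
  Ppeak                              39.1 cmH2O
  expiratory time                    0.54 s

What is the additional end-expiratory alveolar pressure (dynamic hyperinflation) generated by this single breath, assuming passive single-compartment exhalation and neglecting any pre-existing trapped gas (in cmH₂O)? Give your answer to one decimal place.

4.7

Flow: 72 L/min ÷ 60 = 1.2 L/s.
Vt = flow × Ti = 1.2 L/s × 0.33 s × 1000 mL/L = 396.0 mL.
R = (PIP − Pplat)/V̇ = (39.1 − 18.1) / 1.2 = 21.0/1.2 = 17.5 cmH2O·s/L.
C = Vt/(Pplat − PEEP) = 396.0 / (18.1 − 6) = 396.0/12.1 = 32.727 mL/cmH2O.
τ = R × C = 17.5 × 0.03273 L/cmH2O = 0.5728 s.
Fraction remaining = e^(−Te/τ) = e^(−0.54/0.5728) = 0.3896; trapped volume = 396.0 × 0.3896 = 154.28 mL.
Additional alveolar pressure from trapping ≈ V_trapped / C = 154.28 / 32.727 = 4.714 cmH2O.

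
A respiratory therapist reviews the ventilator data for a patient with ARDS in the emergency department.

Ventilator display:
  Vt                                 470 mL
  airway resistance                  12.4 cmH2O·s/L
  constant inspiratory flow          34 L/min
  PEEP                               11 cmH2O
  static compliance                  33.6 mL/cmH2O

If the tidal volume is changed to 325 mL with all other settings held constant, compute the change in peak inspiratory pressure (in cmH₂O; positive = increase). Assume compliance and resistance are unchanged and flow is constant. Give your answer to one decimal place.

-4.3

PIP = Vt/C + R·V̇ + PEEP (constant-flow equation of motion).
Only the elastic term changes: ΔPIP = ΔVt / C = (325 − 470) / 33.6 = -4.315 cmH2O.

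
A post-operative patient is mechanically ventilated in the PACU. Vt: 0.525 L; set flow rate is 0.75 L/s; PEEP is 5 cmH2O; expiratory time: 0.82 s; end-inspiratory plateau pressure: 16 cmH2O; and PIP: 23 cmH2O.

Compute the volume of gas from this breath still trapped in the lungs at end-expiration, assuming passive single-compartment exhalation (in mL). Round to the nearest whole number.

83

R = (PIP − Pplat)/V̇ = (23 − 16) / 0.75 = 7.0/0.75 = 9.333 cmH2O·s/L.
C = Vt/(Pplat − PEEP) = 525.0 / (16 − 5) = 525.0/11.0 = 47.727 mL/cmH2O.
τ = R × C = 9.333 × 0.04773 L/cmH2O = 0.4455 s.
Fraction remaining = e^(−Te/τ) = e^(−0.82/0.4455) = 0.1587.
Trapped volume = 525.0 × 0.1587 = 83.318 mL.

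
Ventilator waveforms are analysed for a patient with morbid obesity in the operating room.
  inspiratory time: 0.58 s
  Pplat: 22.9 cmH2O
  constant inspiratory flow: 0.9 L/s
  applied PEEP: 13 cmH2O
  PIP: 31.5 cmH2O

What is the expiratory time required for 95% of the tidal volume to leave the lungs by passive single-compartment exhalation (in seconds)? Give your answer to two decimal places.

Vt = flow × Ti = 0.9 L/s × 0.58 s × 1000 mL/L = 522.0 mL.
R = (PIP − Pplat)/V̇ = (31.5 − 22.9) / 0.9 = 8.6/0.9 = 9.556 cmH2O·s/L.
C = Vt/(Pplat − PEEP) = 522.0 / (22.9 − 13) = 522.0/9.9 = 52.727 mL/cmH2O.
τ = R × C = 9.556 × 0.05273 L/cmH2O = 0.5039 s.
t = −τ·ln(1 − 0.95) = −0.5039·ln(0.05) = 1.51 s.

1.51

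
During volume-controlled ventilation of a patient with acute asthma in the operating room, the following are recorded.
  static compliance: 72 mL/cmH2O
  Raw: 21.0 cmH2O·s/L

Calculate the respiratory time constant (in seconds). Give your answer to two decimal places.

τ = R × C = 21.0 × 72 mL/cmH2O = 21.0 × 0.072 L/cmH2O = 1.512 s.

1.51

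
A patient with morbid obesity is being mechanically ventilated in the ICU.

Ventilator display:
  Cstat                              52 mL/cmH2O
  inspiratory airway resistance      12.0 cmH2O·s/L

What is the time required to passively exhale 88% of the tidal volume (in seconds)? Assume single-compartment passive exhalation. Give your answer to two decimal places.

τ = R × C = 12.0 × 52 mL/cmH2O = 12.0 × 0.052 L/cmH2O = 0.624 s.
Exhaled fraction f = 1 − e^(−t/τ) → t = −τ·ln(1 − f) = −0.624·ln(0.12) = 1.323 s.

1.32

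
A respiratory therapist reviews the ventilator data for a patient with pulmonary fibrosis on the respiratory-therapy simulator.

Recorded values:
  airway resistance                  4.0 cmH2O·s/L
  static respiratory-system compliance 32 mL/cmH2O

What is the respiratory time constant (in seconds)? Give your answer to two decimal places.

τ = R × C = 4.0 × 32 mL/cmH2O = 4.0 × 0.032 L/cmH2O = 0.128 s.

0.13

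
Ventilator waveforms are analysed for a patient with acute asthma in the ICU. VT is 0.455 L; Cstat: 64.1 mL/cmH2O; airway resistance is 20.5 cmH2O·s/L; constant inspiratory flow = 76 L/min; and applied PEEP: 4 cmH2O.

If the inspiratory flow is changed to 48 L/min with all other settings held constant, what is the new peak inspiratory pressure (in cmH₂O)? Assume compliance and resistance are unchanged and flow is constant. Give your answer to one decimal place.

Flow: 76 L/min ÷ 60 = 1.2667 L/s.
New flow: 48 L/min ÷ 60 = 0.8 L/s.
PIP = Vt/C + R·V̇ + PEEP (constant-flow equation of motion).
Only the resistive term changes: ΔPIP = R × ΔV̇ = 20.5 × (0.8 − 1.2667) = 20.5 × -0.4667 = -9.567 cmH2O.
Original PIP = 455/64.1 + 20.5×1.2667 + 4 = 37.066 cmH2O; new PIP = 37.066 + (-9.567) = 27.499 cmH2O.

27.5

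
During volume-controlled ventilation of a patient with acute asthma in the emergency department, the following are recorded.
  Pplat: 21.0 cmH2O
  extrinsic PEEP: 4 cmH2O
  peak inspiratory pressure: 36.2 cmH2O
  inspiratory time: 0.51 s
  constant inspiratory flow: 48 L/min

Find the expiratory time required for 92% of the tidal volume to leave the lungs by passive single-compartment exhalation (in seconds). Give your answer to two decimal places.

1.15

Flow: 48 L/min ÷ 60 = 0.8 L/s.
Vt = flow × Ti = 0.8 L/s × 0.51 s × 1000 mL/L = 408.0 mL.
R = (PIP − Pplat)/V̇ = (36.2 − 21.0) / 0.8 = 15.2/0.8 = 19.0 cmH2O·s/L.
C = Vt/(Pplat − PEEP) = 408.0 / (21.0 − 4) = 408.0/17.0 = 24.0 mL/cmH2O.
τ = R × C = 19.0 × 0.024 L/cmH2O = 0.456 s.
t = −τ·ln(1 − 0.92) = −0.456·ln(0.08) = 1.152 s.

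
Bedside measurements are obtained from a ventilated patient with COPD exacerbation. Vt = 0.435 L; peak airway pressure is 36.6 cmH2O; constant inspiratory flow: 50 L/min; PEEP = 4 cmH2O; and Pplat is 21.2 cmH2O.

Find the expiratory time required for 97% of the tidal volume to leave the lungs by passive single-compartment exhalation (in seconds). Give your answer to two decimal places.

1.64

Flow: 50 L/min ÷ 60 = 0.8333 L/s.
R = (PIP − Pplat)/V̇ = (36.6 − 21.2) / 0.8333 = 15.4/0.8333 = 18.481 cmH2O·s/L.
C = Vt/(Pplat − PEEP) = 435.0 / (21.2 − 4) = 435.0/17.2 = 25.291 mL/cmH2O.
τ = R × C = 18.481 × 0.02529 L/cmH2O = 0.4674 s.
t = −τ·ln(1 − 0.97) = −0.4674·ln(0.03) = 1.639 s.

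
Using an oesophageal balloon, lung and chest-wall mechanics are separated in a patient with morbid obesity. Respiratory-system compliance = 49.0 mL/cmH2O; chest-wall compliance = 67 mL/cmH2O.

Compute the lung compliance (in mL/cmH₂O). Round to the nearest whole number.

182

1/CL = 1/Crs − 1/Ccw.
1/CL = 1/49.0 − 1/67 = 0.005483.
CL = 182.38 mL/cmH2O.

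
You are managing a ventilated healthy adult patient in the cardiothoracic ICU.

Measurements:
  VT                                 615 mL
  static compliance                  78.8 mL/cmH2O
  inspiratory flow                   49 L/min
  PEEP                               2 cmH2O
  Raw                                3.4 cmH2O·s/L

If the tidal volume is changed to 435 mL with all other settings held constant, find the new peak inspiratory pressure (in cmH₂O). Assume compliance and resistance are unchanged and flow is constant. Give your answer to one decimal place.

10.3

Flow: 49 L/min ÷ 60 = 0.8167 L/s.
PIP = Vt/C + R·V̇ + PEEP (constant-flow equation of motion).
Only the elastic term changes: ΔPIP = ΔVt / C = (435 − 615) / 78.8 = -2.284 cmH2O.
Original PIP = 615/78.8 + 3.4×0.8167 + 2 = 12.581 cmH2O; new PIP = 12.581 + (-2.284) = 10.297 cmH2O.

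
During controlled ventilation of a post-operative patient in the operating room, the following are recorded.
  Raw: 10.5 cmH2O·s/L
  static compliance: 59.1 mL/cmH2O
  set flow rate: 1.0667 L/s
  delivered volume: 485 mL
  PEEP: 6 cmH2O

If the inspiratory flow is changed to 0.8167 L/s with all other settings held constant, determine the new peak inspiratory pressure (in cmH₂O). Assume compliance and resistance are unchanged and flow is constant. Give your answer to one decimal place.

22.8

PIP = Vt/C + R·V̇ + PEEP (constant-flow equation of motion).
Only the resistive term changes: ΔPIP = R × ΔV̇ = 10.5 × (0.8167 − 1.0667) = 10.5 × -0.25 = -2.625 cmH2O.
Original PIP = 485/59.1 + 10.5×1.0667 + 6 = 25.407 cmH2O; new PIP = 25.407 + (-2.625) = 22.782 cmH2O.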